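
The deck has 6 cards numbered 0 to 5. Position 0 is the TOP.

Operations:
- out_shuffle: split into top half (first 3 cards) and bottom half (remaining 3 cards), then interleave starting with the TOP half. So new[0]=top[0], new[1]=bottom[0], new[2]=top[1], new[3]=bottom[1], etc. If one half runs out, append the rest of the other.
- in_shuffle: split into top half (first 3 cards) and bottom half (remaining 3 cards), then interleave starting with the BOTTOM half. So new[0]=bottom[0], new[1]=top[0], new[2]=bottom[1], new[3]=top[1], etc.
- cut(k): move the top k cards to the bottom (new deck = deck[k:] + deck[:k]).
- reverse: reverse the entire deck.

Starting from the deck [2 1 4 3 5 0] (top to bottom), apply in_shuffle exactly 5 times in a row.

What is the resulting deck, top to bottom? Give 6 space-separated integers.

After op 1 (in_shuffle): [3 2 5 1 0 4]
After op 2 (in_shuffle): [1 3 0 2 4 5]
After op 3 (in_shuffle): [2 1 4 3 5 0]
After op 4 (in_shuffle): [3 2 5 1 0 4]
After op 5 (in_shuffle): [1 3 0 2 4 5]

Answer: 1 3 0 2 4 5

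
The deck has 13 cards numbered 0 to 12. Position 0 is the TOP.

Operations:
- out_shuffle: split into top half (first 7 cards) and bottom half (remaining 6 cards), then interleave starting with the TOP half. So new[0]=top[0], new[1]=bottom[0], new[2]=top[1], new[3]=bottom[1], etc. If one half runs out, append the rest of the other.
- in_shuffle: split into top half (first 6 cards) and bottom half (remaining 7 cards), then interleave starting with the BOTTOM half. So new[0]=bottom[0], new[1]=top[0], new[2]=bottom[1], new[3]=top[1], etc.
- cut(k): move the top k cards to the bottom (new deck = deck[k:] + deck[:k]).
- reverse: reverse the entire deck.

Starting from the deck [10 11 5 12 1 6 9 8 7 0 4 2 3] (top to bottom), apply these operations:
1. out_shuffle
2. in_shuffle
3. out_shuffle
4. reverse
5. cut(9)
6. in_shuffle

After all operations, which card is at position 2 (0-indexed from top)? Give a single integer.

Answer: 0

Derivation:
After op 1 (out_shuffle): [10 8 11 7 5 0 12 4 1 2 6 3 9]
After op 2 (in_shuffle): [12 10 4 8 1 11 2 7 6 5 3 0 9]
After op 3 (out_shuffle): [12 7 10 6 4 5 8 3 1 0 11 9 2]
After op 4 (reverse): [2 9 11 0 1 3 8 5 4 6 10 7 12]
After op 5 (cut(9)): [6 10 7 12 2 9 11 0 1 3 8 5 4]
After op 6 (in_shuffle): [11 6 0 10 1 7 3 12 8 2 5 9 4]
Position 2: card 0.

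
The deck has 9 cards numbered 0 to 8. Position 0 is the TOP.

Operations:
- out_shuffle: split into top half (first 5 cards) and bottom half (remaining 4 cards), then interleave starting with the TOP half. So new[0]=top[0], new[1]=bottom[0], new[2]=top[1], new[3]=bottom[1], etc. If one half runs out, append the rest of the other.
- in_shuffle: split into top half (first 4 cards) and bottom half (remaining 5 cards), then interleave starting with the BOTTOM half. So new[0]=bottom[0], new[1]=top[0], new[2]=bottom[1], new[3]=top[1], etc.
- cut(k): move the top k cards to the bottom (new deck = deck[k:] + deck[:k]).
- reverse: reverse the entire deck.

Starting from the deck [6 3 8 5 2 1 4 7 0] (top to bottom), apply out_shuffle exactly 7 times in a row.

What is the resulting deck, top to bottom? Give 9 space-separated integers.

Answer: 6 1 3 4 8 7 5 0 2

Derivation:
After op 1 (out_shuffle): [6 1 3 4 8 7 5 0 2]
After op 2 (out_shuffle): [6 7 1 5 3 0 4 2 8]
After op 3 (out_shuffle): [6 0 7 4 1 2 5 8 3]
After op 4 (out_shuffle): [6 2 0 5 7 8 4 3 1]
After op 5 (out_shuffle): [6 8 2 4 0 3 5 1 7]
After op 6 (out_shuffle): [6 3 8 5 2 1 4 7 0]
After op 7 (out_shuffle): [6 1 3 4 8 7 5 0 2]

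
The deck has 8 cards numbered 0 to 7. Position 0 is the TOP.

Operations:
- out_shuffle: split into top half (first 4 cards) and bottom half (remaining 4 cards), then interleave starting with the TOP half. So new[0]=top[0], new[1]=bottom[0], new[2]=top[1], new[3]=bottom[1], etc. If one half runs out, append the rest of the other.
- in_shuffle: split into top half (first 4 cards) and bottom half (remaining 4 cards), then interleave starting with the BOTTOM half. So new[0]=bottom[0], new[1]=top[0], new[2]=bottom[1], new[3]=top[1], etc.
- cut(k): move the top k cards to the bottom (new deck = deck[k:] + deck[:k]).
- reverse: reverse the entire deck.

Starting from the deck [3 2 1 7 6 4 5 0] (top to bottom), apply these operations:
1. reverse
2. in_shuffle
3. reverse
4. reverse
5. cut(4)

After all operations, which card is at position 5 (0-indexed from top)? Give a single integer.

After op 1 (reverse): [0 5 4 6 7 1 2 3]
After op 2 (in_shuffle): [7 0 1 5 2 4 3 6]
After op 3 (reverse): [6 3 4 2 5 1 0 7]
After op 4 (reverse): [7 0 1 5 2 4 3 6]
After op 5 (cut(4)): [2 4 3 6 7 0 1 5]
Position 5: card 0.

Answer: 0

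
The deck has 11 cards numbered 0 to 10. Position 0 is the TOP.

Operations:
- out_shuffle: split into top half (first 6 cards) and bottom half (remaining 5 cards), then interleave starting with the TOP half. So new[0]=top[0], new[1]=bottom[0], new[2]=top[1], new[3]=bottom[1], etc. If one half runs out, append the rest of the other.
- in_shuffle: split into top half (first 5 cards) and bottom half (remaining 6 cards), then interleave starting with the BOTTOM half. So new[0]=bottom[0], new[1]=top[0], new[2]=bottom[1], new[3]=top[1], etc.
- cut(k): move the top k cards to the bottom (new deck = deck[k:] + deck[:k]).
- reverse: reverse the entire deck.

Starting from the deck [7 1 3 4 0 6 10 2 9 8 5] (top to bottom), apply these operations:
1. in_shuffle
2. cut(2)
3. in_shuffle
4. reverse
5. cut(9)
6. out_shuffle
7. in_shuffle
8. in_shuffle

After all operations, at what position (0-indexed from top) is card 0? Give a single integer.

After op 1 (in_shuffle): [6 7 10 1 2 3 9 4 8 0 5]
After op 2 (cut(2)): [10 1 2 3 9 4 8 0 5 6 7]
After op 3 (in_shuffle): [4 10 8 1 0 2 5 3 6 9 7]
After op 4 (reverse): [7 9 6 3 5 2 0 1 8 10 4]
After op 5 (cut(9)): [10 4 7 9 6 3 5 2 0 1 8]
After op 6 (out_shuffle): [10 5 4 2 7 0 9 1 6 8 3]
After op 7 (in_shuffle): [0 10 9 5 1 4 6 2 8 7 3]
After op 8 (in_shuffle): [4 0 6 10 2 9 8 5 7 1 3]
Card 0 is at position 1.

Answer: 1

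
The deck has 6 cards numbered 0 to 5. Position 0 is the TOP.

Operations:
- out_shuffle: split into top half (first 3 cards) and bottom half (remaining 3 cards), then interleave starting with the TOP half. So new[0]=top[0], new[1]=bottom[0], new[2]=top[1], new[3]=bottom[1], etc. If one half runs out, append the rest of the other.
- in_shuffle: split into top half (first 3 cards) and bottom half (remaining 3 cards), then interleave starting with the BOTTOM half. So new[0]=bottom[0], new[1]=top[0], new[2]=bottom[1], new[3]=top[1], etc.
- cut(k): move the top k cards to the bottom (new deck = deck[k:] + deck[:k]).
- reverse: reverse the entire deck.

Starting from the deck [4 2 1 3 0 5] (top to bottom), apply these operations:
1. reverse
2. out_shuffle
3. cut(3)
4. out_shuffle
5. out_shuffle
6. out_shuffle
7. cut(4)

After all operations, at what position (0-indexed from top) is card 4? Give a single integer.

Answer: 3

Derivation:
After op 1 (reverse): [5 0 3 1 2 4]
After op 2 (out_shuffle): [5 1 0 2 3 4]
After op 3 (cut(3)): [2 3 4 5 1 0]
After op 4 (out_shuffle): [2 5 3 1 4 0]
After op 5 (out_shuffle): [2 1 5 4 3 0]
After op 6 (out_shuffle): [2 4 1 3 5 0]
After op 7 (cut(4)): [5 0 2 4 1 3]
Card 4 is at position 3.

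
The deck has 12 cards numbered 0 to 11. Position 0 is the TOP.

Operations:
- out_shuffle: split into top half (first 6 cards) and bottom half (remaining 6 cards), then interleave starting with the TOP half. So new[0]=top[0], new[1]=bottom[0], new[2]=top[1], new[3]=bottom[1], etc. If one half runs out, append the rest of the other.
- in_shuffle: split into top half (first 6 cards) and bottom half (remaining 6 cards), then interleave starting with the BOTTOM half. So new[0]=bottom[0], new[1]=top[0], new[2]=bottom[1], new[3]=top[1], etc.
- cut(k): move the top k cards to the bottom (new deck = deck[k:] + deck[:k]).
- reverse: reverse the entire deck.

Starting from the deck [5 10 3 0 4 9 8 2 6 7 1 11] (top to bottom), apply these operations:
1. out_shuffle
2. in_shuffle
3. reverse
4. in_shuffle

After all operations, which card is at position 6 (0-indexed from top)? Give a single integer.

Answer: 7

Derivation:
After op 1 (out_shuffle): [5 8 10 2 3 6 0 7 4 1 9 11]
After op 2 (in_shuffle): [0 5 7 8 4 10 1 2 9 3 11 6]
After op 3 (reverse): [6 11 3 9 2 1 10 4 8 7 5 0]
After op 4 (in_shuffle): [10 6 4 11 8 3 7 9 5 2 0 1]
Position 6: card 7.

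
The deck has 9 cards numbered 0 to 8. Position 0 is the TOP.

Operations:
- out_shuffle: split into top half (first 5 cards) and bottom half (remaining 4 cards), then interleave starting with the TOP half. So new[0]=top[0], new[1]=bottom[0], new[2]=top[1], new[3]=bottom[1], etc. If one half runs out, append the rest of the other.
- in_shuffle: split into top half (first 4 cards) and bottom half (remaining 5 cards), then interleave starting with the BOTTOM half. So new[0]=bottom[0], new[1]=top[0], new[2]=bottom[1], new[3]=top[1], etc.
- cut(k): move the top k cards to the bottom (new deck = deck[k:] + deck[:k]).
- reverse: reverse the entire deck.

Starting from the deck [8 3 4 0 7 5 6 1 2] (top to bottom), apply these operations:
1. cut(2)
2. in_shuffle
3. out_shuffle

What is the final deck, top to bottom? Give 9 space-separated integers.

After op 1 (cut(2)): [4 0 7 5 6 1 2 8 3]
After op 2 (in_shuffle): [6 4 1 0 2 7 8 5 3]
After op 3 (out_shuffle): [6 7 4 8 1 5 0 3 2]

Answer: 6 7 4 8 1 5 0 3 2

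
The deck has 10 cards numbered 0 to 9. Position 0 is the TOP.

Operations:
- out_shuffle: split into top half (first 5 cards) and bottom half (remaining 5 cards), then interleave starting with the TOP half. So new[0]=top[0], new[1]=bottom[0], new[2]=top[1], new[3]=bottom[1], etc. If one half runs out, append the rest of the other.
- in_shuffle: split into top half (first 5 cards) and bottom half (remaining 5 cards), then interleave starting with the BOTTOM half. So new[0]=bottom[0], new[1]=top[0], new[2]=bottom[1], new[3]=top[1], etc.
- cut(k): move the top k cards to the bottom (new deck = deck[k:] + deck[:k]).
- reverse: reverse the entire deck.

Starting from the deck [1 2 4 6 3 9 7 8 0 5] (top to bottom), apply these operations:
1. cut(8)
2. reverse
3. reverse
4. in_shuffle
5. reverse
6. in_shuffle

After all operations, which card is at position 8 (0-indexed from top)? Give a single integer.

Answer: 6

Derivation:
After op 1 (cut(8)): [0 5 1 2 4 6 3 9 7 8]
After op 2 (reverse): [8 7 9 3 6 4 2 1 5 0]
After op 3 (reverse): [0 5 1 2 4 6 3 9 7 8]
After op 4 (in_shuffle): [6 0 3 5 9 1 7 2 8 4]
After op 5 (reverse): [4 8 2 7 1 9 5 3 0 6]
After op 6 (in_shuffle): [9 4 5 8 3 2 0 7 6 1]
Position 8: card 6.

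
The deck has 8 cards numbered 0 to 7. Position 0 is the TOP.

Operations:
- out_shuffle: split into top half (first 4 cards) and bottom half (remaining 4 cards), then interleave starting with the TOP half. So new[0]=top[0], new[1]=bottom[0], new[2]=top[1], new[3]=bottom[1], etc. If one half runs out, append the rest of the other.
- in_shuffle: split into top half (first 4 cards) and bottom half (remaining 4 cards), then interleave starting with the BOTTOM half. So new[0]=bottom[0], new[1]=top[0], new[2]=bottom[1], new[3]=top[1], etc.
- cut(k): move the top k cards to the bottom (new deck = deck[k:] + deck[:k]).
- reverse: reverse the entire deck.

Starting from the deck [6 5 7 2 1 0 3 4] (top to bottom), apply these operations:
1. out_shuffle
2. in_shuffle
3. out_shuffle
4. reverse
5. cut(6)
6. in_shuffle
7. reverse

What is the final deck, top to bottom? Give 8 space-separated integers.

After op 1 (out_shuffle): [6 1 5 0 7 3 2 4]
After op 2 (in_shuffle): [7 6 3 1 2 5 4 0]
After op 3 (out_shuffle): [7 2 6 5 3 4 1 0]
After op 4 (reverse): [0 1 4 3 5 6 2 7]
After op 5 (cut(6)): [2 7 0 1 4 3 5 6]
After op 6 (in_shuffle): [4 2 3 7 5 0 6 1]
After op 7 (reverse): [1 6 0 5 7 3 2 4]

Answer: 1 6 0 5 7 3 2 4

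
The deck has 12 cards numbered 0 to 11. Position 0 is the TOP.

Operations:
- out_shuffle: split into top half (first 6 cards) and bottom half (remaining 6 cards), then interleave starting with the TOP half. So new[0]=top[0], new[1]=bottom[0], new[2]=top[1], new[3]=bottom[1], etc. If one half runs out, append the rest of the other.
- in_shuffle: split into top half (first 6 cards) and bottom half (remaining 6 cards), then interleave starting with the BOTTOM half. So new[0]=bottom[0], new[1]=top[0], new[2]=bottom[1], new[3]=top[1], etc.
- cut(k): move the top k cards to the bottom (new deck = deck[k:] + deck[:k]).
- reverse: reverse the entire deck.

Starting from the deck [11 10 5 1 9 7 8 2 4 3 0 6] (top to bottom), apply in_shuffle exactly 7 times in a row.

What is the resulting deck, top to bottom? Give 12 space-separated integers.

After op 1 (in_shuffle): [8 11 2 10 4 5 3 1 0 9 6 7]
After op 2 (in_shuffle): [3 8 1 11 0 2 9 10 6 4 7 5]
After op 3 (in_shuffle): [9 3 10 8 6 1 4 11 7 0 5 2]
After op 4 (in_shuffle): [4 9 11 3 7 10 0 8 5 6 2 1]
After op 5 (in_shuffle): [0 4 8 9 5 11 6 3 2 7 1 10]
After op 6 (in_shuffle): [6 0 3 4 2 8 7 9 1 5 10 11]
After op 7 (in_shuffle): [7 6 9 0 1 3 5 4 10 2 11 8]

Answer: 7 6 9 0 1 3 5 4 10 2 11 8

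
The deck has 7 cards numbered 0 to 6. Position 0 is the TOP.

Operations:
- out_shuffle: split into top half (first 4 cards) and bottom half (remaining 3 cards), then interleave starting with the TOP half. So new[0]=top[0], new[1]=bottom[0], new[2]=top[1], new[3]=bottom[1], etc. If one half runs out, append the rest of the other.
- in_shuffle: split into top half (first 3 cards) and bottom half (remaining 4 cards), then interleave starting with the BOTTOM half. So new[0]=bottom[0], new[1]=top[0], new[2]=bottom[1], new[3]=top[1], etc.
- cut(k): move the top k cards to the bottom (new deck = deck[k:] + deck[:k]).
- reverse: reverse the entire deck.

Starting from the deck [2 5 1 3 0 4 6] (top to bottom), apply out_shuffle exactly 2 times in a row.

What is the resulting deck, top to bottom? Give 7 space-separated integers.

Answer: 2 1 0 6 5 3 4

Derivation:
After op 1 (out_shuffle): [2 0 5 4 1 6 3]
After op 2 (out_shuffle): [2 1 0 6 5 3 4]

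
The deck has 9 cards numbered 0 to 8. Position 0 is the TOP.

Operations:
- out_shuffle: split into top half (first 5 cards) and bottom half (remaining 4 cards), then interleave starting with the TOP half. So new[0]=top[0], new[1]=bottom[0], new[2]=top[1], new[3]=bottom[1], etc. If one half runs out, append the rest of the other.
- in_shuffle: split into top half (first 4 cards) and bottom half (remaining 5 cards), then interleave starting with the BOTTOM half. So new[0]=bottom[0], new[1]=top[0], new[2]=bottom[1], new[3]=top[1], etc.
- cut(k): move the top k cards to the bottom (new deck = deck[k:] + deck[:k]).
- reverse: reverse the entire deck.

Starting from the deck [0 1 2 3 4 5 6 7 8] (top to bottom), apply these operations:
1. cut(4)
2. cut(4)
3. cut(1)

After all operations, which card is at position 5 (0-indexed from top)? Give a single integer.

After op 1 (cut(4)): [4 5 6 7 8 0 1 2 3]
After op 2 (cut(4)): [8 0 1 2 3 4 5 6 7]
After op 3 (cut(1)): [0 1 2 3 4 5 6 7 8]
Position 5: card 5.

Answer: 5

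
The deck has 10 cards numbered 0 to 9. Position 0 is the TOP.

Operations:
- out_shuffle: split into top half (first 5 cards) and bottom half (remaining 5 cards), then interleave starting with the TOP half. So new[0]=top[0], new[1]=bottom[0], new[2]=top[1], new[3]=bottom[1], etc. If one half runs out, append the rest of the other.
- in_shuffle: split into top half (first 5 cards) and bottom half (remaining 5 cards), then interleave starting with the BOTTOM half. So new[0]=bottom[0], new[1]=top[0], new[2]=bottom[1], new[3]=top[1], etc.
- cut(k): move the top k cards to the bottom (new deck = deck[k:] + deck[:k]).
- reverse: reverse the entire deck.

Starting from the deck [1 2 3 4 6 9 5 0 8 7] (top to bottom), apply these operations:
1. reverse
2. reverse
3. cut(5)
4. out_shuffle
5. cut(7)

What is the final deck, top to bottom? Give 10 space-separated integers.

After op 1 (reverse): [7 8 0 5 9 6 4 3 2 1]
After op 2 (reverse): [1 2 3 4 6 9 5 0 8 7]
After op 3 (cut(5)): [9 5 0 8 7 1 2 3 4 6]
After op 4 (out_shuffle): [9 1 5 2 0 3 8 4 7 6]
After op 5 (cut(7)): [4 7 6 9 1 5 2 0 3 8]

Answer: 4 7 6 9 1 5 2 0 3 8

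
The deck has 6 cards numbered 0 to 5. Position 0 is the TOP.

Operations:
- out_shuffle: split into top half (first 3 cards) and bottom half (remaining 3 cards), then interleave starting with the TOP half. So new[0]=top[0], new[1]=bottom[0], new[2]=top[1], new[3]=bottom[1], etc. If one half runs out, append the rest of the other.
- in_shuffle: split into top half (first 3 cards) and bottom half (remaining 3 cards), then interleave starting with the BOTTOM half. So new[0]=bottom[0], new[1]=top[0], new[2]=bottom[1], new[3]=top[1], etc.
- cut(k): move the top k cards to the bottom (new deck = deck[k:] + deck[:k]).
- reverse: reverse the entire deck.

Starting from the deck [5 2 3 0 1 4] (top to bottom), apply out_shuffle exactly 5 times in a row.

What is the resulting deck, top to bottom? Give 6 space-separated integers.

Answer: 5 0 2 1 3 4

Derivation:
After op 1 (out_shuffle): [5 0 2 1 3 4]
After op 2 (out_shuffle): [5 1 0 3 2 4]
After op 3 (out_shuffle): [5 3 1 2 0 4]
After op 4 (out_shuffle): [5 2 3 0 1 4]
After op 5 (out_shuffle): [5 0 2 1 3 4]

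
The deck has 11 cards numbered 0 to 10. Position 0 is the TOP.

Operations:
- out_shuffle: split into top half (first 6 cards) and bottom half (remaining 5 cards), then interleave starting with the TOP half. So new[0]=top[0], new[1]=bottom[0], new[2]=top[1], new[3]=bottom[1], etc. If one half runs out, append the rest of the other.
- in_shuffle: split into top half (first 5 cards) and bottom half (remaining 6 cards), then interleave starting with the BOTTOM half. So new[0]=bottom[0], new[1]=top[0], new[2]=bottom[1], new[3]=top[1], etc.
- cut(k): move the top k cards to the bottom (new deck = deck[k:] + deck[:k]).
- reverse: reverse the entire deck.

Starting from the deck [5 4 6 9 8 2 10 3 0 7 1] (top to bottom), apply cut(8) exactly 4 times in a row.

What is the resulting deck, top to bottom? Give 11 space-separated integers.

After op 1 (cut(8)): [0 7 1 5 4 6 9 8 2 10 3]
After op 2 (cut(8)): [2 10 3 0 7 1 5 4 6 9 8]
After op 3 (cut(8)): [6 9 8 2 10 3 0 7 1 5 4]
After op 4 (cut(8)): [1 5 4 6 9 8 2 10 3 0 7]

Answer: 1 5 4 6 9 8 2 10 3 0 7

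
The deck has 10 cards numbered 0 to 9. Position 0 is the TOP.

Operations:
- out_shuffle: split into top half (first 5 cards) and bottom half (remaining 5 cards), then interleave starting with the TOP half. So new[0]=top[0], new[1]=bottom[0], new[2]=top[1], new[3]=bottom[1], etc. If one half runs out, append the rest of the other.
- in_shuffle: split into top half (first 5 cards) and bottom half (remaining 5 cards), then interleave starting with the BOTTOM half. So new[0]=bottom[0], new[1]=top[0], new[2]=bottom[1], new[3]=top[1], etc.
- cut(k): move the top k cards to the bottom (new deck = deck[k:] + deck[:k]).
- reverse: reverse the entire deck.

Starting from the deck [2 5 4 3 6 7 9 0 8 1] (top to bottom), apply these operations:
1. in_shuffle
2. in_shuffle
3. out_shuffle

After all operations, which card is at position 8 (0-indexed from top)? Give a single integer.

Answer: 3

Derivation:
After op 1 (in_shuffle): [7 2 9 5 0 4 8 3 1 6]
After op 2 (in_shuffle): [4 7 8 2 3 9 1 5 6 0]
After op 3 (out_shuffle): [4 9 7 1 8 5 2 6 3 0]
Position 8: card 3.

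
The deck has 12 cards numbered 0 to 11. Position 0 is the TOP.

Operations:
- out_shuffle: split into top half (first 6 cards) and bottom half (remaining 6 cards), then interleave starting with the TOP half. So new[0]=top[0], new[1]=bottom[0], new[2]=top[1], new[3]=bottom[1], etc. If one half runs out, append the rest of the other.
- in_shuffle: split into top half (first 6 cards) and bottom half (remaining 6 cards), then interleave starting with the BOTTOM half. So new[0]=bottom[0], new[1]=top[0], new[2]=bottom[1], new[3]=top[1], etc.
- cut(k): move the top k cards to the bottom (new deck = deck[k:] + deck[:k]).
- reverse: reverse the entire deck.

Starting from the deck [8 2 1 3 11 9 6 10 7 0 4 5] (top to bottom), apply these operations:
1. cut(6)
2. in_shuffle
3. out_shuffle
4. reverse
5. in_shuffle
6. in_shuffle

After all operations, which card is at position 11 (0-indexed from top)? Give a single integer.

After op 1 (cut(6)): [6 10 7 0 4 5 8 2 1 3 11 9]
After op 2 (in_shuffle): [8 6 2 10 1 7 3 0 11 4 9 5]
After op 3 (out_shuffle): [8 3 6 0 2 11 10 4 1 9 7 5]
After op 4 (reverse): [5 7 9 1 4 10 11 2 0 6 3 8]
After op 5 (in_shuffle): [11 5 2 7 0 9 6 1 3 4 8 10]
After op 6 (in_shuffle): [6 11 1 5 3 2 4 7 8 0 10 9]
Position 11: card 9.

Answer: 9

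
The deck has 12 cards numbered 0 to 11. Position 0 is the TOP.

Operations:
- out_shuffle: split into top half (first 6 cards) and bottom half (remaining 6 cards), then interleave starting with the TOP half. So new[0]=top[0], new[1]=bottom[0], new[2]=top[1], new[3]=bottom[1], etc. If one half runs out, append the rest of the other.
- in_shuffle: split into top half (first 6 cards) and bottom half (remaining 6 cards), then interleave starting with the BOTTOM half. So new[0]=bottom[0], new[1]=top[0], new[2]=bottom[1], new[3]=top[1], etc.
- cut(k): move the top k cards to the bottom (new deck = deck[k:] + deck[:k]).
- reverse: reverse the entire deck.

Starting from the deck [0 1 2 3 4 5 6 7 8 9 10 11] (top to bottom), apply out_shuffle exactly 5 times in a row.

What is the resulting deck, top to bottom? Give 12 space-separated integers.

After op 1 (out_shuffle): [0 6 1 7 2 8 3 9 4 10 5 11]
After op 2 (out_shuffle): [0 3 6 9 1 4 7 10 2 5 8 11]
After op 3 (out_shuffle): [0 7 3 10 6 2 9 5 1 8 4 11]
After op 4 (out_shuffle): [0 9 7 5 3 1 10 8 6 4 2 11]
After op 5 (out_shuffle): [0 10 9 8 7 6 5 4 3 2 1 11]

Answer: 0 10 9 8 7 6 5 4 3 2 1 11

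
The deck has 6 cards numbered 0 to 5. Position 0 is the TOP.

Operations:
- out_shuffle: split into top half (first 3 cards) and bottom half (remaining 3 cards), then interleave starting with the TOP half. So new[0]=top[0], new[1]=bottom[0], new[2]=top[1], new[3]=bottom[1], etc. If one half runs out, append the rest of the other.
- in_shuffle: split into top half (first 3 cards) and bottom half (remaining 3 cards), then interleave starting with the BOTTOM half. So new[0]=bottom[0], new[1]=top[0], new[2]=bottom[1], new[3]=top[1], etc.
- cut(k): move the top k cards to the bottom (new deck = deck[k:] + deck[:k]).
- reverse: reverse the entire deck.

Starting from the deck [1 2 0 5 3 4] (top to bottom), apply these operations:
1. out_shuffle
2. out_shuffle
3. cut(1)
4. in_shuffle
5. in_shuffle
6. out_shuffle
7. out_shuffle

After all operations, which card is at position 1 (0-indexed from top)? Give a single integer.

After op 1 (out_shuffle): [1 5 2 3 0 4]
After op 2 (out_shuffle): [1 3 5 0 2 4]
After op 3 (cut(1)): [3 5 0 2 4 1]
After op 4 (in_shuffle): [2 3 4 5 1 0]
After op 5 (in_shuffle): [5 2 1 3 0 4]
After op 6 (out_shuffle): [5 3 2 0 1 4]
After op 7 (out_shuffle): [5 0 3 1 2 4]
Position 1: card 0.

Answer: 0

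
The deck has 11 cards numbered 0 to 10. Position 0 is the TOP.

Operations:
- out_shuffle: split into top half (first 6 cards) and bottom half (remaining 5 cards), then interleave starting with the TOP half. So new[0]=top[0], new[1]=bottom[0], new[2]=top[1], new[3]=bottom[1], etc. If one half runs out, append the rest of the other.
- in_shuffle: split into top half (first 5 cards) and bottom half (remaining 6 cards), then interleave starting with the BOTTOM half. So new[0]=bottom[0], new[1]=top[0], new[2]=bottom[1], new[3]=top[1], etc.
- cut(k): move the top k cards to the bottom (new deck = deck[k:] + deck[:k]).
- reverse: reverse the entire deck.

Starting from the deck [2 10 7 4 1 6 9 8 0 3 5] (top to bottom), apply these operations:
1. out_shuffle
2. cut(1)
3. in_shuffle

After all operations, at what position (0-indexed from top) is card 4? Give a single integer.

After op 1 (out_shuffle): [2 9 10 8 7 0 4 3 1 5 6]
After op 2 (cut(1)): [9 10 8 7 0 4 3 1 5 6 2]
After op 3 (in_shuffle): [4 9 3 10 1 8 5 7 6 0 2]
Card 4 is at position 0.

Answer: 0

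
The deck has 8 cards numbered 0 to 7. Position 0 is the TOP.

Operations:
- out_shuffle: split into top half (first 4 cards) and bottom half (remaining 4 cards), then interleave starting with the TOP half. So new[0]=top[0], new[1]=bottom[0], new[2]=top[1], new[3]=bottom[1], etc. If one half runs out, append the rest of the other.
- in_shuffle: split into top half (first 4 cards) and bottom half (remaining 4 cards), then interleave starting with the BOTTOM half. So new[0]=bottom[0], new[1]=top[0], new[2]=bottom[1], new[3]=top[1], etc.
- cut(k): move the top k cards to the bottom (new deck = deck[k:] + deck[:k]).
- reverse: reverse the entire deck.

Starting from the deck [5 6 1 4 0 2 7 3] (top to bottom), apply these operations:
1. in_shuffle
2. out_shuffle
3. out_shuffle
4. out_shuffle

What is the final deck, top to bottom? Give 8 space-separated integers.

Answer: 0 5 2 6 7 1 3 4

Derivation:
After op 1 (in_shuffle): [0 5 2 6 7 1 3 4]
After op 2 (out_shuffle): [0 7 5 1 2 3 6 4]
After op 3 (out_shuffle): [0 2 7 3 5 6 1 4]
After op 4 (out_shuffle): [0 5 2 6 7 1 3 4]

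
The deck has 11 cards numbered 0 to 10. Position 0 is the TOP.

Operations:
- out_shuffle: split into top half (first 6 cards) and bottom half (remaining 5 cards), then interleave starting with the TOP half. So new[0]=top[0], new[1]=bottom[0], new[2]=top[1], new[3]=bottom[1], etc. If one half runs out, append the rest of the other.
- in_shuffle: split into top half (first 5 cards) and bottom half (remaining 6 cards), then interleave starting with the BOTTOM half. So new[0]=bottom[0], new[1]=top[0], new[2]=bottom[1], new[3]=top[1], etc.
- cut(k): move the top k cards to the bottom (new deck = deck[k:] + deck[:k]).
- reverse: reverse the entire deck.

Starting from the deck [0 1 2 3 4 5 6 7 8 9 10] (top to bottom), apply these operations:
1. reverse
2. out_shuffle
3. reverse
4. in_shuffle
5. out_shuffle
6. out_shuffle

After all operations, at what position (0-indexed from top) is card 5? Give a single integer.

Answer: 4

Derivation:
After op 1 (reverse): [10 9 8 7 6 5 4 3 2 1 0]
After op 2 (out_shuffle): [10 4 9 3 8 2 7 1 6 0 5]
After op 3 (reverse): [5 0 6 1 7 2 8 3 9 4 10]
After op 4 (in_shuffle): [2 5 8 0 3 6 9 1 4 7 10]
After op 5 (out_shuffle): [2 9 5 1 8 4 0 7 3 10 6]
After op 6 (out_shuffle): [2 0 9 7 5 3 1 10 8 6 4]
Card 5 is at position 4.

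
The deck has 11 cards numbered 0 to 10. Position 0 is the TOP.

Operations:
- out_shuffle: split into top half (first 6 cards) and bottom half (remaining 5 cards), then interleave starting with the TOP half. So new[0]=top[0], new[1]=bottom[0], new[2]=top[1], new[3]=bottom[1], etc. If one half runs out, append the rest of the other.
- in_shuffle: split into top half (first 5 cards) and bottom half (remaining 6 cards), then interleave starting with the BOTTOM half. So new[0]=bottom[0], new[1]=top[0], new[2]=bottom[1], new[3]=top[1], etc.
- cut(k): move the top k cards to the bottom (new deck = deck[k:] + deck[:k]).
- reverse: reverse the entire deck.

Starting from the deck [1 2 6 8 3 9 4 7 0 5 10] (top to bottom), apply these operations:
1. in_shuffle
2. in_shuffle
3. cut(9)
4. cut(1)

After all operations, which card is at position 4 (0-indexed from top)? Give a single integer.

After op 1 (in_shuffle): [9 1 4 2 7 6 0 8 5 3 10]
After op 2 (in_shuffle): [6 9 0 1 8 4 5 2 3 7 10]
After op 3 (cut(9)): [7 10 6 9 0 1 8 4 5 2 3]
After op 4 (cut(1)): [10 6 9 0 1 8 4 5 2 3 7]
Position 4: card 1.

Answer: 1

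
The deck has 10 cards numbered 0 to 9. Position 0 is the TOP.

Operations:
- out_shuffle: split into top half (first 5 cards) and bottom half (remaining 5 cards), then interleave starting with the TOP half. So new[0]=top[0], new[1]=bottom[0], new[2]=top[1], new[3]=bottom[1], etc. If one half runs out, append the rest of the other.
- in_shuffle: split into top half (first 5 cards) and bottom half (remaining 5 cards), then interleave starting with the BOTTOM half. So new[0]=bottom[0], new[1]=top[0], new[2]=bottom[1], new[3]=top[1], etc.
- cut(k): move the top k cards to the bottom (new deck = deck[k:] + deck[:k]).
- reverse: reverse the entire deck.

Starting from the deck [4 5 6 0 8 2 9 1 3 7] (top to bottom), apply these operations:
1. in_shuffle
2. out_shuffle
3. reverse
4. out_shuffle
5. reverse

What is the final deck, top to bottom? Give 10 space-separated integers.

After op 1 (in_shuffle): [2 4 9 5 1 6 3 0 7 8]
After op 2 (out_shuffle): [2 6 4 3 9 0 5 7 1 8]
After op 3 (reverse): [8 1 7 5 0 9 3 4 6 2]
After op 4 (out_shuffle): [8 9 1 3 7 4 5 6 0 2]
After op 5 (reverse): [2 0 6 5 4 7 3 1 9 8]

Answer: 2 0 6 5 4 7 3 1 9 8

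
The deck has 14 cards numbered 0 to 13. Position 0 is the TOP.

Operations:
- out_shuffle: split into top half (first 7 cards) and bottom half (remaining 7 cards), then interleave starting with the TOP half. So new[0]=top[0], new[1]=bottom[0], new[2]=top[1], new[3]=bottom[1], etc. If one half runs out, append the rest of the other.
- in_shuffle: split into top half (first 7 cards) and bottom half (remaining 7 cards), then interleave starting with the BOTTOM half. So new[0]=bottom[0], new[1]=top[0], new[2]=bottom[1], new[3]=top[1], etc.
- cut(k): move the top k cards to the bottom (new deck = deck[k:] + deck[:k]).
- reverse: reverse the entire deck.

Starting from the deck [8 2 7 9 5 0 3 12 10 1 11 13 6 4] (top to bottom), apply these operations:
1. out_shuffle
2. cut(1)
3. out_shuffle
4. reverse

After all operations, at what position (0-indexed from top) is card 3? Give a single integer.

After op 1 (out_shuffle): [8 12 2 10 7 1 9 11 5 13 0 6 3 4]
After op 2 (cut(1)): [12 2 10 7 1 9 11 5 13 0 6 3 4 8]
After op 3 (out_shuffle): [12 5 2 13 10 0 7 6 1 3 9 4 11 8]
After op 4 (reverse): [8 11 4 9 3 1 6 7 0 10 13 2 5 12]
Card 3 is at position 4.

Answer: 4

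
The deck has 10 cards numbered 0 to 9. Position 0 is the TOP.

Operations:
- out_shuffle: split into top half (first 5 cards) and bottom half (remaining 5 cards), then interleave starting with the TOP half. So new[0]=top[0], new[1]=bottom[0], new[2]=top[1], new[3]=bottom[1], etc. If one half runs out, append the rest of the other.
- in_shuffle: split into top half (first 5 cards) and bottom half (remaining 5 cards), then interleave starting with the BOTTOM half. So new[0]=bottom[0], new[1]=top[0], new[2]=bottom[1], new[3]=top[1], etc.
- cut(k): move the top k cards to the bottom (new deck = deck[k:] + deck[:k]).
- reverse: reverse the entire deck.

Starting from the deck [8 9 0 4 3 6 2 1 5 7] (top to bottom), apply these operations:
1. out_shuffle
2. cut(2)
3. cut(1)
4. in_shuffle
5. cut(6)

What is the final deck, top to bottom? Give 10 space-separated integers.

Answer: 6 4 9 5 3 2 7 0 8 1

Derivation:
After op 1 (out_shuffle): [8 6 9 2 0 1 4 5 3 7]
After op 2 (cut(2)): [9 2 0 1 4 5 3 7 8 6]
After op 3 (cut(1)): [2 0 1 4 5 3 7 8 6 9]
After op 4 (in_shuffle): [3 2 7 0 8 1 6 4 9 5]
After op 5 (cut(6)): [6 4 9 5 3 2 7 0 8 1]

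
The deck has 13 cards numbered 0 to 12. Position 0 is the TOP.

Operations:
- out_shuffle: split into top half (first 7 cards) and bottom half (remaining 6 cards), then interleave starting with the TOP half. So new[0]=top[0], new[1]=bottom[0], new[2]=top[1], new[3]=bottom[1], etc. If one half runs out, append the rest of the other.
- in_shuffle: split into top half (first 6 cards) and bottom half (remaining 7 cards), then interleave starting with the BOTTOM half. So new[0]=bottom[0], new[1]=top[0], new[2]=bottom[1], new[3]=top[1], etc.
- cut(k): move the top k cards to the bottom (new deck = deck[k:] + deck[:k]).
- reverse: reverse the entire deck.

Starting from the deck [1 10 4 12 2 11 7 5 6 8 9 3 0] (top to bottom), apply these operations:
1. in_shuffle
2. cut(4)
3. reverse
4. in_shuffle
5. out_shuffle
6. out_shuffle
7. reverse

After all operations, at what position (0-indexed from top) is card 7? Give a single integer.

After op 1 (in_shuffle): [7 1 5 10 6 4 8 12 9 2 3 11 0]
After op 2 (cut(4)): [6 4 8 12 9 2 3 11 0 7 1 5 10]
After op 3 (reverse): [10 5 1 7 0 11 3 2 9 12 8 4 6]
After op 4 (in_shuffle): [3 10 2 5 9 1 12 7 8 0 4 11 6]
After op 5 (out_shuffle): [3 7 10 8 2 0 5 4 9 11 1 6 12]
After op 6 (out_shuffle): [3 4 7 9 10 11 8 1 2 6 0 12 5]
After op 7 (reverse): [5 12 0 6 2 1 8 11 10 9 7 4 3]
Card 7 is at position 10.

Answer: 10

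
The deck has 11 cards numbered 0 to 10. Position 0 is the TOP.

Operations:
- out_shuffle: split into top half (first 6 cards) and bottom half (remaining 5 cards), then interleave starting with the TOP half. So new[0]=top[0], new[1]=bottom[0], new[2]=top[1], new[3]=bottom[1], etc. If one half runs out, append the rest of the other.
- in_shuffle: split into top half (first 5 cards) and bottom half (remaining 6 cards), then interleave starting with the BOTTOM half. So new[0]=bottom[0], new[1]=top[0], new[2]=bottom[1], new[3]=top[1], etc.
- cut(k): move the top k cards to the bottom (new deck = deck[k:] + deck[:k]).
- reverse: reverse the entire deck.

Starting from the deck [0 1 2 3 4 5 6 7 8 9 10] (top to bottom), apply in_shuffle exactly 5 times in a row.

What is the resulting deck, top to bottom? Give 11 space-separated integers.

Answer: 9 8 7 6 5 4 3 2 1 0 10

Derivation:
After op 1 (in_shuffle): [5 0 6 1 7 2 8 3 9 4 10]
After op 2 (in_shuffle): [2 5 8 0 3 6 9 1 4 7 10]
After op 3 (in_shuffle): [6 2 9 5 1 8 4 0 7 3 10]
After op 4 (in_shuffle): [8 6 4 2 0 9 7 5 3 1 10]
After op 5 (in_shuffle): [9 8 7 6 5 4 3 2 1 0 10]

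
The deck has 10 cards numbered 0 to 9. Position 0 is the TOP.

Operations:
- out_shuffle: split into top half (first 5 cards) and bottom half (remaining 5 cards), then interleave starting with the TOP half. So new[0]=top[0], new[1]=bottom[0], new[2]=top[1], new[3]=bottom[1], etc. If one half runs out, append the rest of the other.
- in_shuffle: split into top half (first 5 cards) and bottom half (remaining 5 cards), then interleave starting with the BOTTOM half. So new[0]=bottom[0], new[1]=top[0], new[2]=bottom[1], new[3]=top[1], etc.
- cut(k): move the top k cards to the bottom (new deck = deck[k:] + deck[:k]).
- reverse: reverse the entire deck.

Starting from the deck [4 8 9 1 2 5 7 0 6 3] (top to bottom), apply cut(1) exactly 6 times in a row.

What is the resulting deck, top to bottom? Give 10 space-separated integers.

Answer: 7 0 6 3 4 8 9 1 2 5

Derivation:
After op 1 (cut(1)): [8 9 1 2 5 7 0 6 3 4]
After op 2 (cut(1)): [9 1 2 5 7 0 6 3 4 8]
After op 3 (cut(1)): [1 2 5 7 0 6 3 4 8 9]
After op 4 (cut(1)): [2 5 7 0 6 3 4 8 9 1]
After op 5 (cut(1)): [5 7 0 6 3 4 8 9 1 2]
After op 6 (cut(1)): [7 0 6 3 4 8 9 1 2 5]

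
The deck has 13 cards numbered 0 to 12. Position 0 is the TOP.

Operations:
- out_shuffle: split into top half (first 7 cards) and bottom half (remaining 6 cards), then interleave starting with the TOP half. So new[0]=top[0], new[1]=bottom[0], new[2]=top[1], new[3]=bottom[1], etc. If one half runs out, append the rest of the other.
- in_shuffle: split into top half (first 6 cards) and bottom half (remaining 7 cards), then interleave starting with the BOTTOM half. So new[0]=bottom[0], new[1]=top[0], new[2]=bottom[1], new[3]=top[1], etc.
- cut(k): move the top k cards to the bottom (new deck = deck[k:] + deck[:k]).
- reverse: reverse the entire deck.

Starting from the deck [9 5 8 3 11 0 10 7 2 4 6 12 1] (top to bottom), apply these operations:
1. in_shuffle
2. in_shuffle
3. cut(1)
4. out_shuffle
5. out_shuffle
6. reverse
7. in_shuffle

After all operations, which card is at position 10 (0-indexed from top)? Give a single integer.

Answer: 8

Derivation:
After op 1 (in_shuffle): [10 9 7 5 2 8 4 3 6 11 12 0 1]
After op 2 (in_shuffle): [4 10 3 9 6 7 11 5 12 2 0 8 1]
After op 3 (cut(1)): [10 3 9 6 7 11 5 12 2 0 8 1 4]
After op 4 (out_shuffle): [10 12 3 2 9 0 6 8 7 1 11 4 5]
After op 5 (out_shuffle): [10 8 12 7 3 1 2 11 9 4 0 5 6]
After op 6 (reverse): [6 5 0 4 9 11 2 1 3 7 12 8 10]
After op 7 (in_shuffle): [2 6 1 5 3 0 7 4 12 9 8 11 10]
Position 10: card 8.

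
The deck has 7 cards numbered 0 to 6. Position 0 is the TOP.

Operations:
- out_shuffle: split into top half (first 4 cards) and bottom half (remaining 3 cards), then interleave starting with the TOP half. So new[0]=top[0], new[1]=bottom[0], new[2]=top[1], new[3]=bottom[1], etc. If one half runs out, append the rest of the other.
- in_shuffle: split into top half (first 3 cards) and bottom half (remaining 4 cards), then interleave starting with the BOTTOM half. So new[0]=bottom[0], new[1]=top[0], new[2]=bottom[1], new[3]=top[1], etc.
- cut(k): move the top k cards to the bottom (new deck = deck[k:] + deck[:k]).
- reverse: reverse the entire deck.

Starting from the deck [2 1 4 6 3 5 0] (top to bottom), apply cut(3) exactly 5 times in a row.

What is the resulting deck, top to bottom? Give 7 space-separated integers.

After op 1 (cut(3)): [6 3 5 0 2 1 4]
After op 2 (cut(3)): [0 2 1 4 6 3 5]
After op 3 (cut(3)): [4 6 3 5 0 2 1]
After op 4 (cut(3)): [5 0 2 1 4 6 3]
After op 5 (cut(3)): [1 4 6 3 5 0 2]

Answer: 1 4 6 3 5 0 2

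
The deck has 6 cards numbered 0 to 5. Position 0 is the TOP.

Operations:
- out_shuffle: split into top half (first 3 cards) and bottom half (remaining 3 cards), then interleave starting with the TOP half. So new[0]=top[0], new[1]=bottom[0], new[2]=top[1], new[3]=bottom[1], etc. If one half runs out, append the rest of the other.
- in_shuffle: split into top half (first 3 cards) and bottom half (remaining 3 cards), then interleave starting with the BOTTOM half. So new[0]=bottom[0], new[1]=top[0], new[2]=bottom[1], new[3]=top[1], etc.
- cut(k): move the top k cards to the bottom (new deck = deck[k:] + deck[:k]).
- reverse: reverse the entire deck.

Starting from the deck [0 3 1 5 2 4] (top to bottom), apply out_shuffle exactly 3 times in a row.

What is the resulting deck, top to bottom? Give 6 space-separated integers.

After op 1 (out_shuffle): [0 5 3 2 1 4]
After op 2 (out_shuffle): [0 2 5 1 3 4]
After op 3 (out_shuffle): [0 1 2 3 5 4]

Answer: 0 1 2 3 5 4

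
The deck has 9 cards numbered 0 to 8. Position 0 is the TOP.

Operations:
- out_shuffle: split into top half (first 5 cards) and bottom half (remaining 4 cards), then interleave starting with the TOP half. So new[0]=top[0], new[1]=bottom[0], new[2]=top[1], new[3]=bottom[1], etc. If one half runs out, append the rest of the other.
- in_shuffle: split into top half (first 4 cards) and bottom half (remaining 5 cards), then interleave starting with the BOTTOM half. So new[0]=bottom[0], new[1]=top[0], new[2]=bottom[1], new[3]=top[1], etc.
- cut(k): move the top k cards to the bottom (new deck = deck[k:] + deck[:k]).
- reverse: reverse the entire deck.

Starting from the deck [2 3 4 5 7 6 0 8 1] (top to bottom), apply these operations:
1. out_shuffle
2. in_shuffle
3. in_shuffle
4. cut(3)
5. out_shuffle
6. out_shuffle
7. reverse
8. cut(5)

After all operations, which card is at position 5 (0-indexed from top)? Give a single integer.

Answer: 6

Derivation:
After op 1 (out_shuffle): [2 6 3 0 4 8 5 1 7]
After op 2 (in_shuffle): [4 2 8 6 5 3 1 0 7]
After op 3 (in_shuffle): [5 4 3 2 1 8 0 6 7]
After op 4 (cut(3)): [2 1 8 0 6 7 5 4 3]
After op 5 (out_shuffle): [2 7 1 5 8 4 0 3 6]
After op 6 (out_shuffle): [2 4 7 0 1 3 5 6 8]
After op 7 (reverse): [8 6 5 3 1 0 7 4 2]
After op 8 (cut(5)): [0 7 4 2 8 6 5 3 1]
Position 5: card 6.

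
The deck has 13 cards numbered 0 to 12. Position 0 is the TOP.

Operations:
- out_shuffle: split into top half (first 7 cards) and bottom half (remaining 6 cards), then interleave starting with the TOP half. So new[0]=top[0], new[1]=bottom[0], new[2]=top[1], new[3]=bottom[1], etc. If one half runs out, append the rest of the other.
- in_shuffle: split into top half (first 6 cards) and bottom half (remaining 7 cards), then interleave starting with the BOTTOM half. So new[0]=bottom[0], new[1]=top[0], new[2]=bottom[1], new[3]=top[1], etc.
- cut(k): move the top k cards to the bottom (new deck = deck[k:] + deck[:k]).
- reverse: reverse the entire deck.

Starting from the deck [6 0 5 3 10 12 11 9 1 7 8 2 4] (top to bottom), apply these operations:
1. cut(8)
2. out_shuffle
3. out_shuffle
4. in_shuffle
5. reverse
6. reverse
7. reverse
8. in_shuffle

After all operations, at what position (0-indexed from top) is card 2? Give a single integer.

After op 1 (cut(8)): [1 7 8 2 4 6 0 5 3 10 12 11 9]
After op 2 (out_shuffle): [1 5 7 3 8 10 2 12 4 11 6 9 0]
After op 3 (out_shuffle): [1 12 5 4 7 11 3 6 8 9 10 0 2]
After op 4 (in_shuffle): [3 1 6 12 8 5 9 4 10 7 0 11 2]
After op 5 (reverse): [2 11 0 7 10 4 9 5 8 12 6 1 3]
After op 6 (reverse): [3 1 6 12 8 5 9 4 10 7 0 11 2]
After op 7 (reverse): [2 11 0 7 10 4 9 5 8 12 6 1 3]
After op 8 (in_shuffle): [9 2 5 11 8 0 12 7 6 10 1 4 3]
Card 2 is at position 1.

Answer: 1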